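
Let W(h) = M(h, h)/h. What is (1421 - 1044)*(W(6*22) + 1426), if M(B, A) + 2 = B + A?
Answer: 35531119/66 ≈ 5.3835e+5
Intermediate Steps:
M(B, A) = -2 + A + B (M(B, A) = -2 + (B + A) = -2 + (A + B) = -2 + A + B)
W(h) = (-2 + 2*h)/h (W(h) = (-2 + h + h)/h = (-2 + 2*h)/h)
(1421 - 1044)*(W(6*22) + 1426) = (1421 - 1044)*((2 - 2/(6*22)) + 1426) = 377*((2 - 2/132) + 1426) = 377*((2 - 2*1/132) + 1426) = 377*((2 - 1/66) + 1426) = 377*(131/66 + 1426) = 377*(94247/66) = 35531119/66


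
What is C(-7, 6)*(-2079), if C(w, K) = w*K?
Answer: 87318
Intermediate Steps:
C(w, K) = K*w
C(-7, 6)*(-2079) = (6*(-7))*(-2079) = -42*(-2079) = 87318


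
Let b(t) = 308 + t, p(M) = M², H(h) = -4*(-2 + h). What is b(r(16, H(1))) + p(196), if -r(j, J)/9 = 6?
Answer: 38670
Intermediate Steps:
H(h) = 8 - 4*h
r(j, J) = -54 (r(j, J) = -9*6 = -54)
b(r(16, H(1))) + p(196) = (308 - 54) + 196² = 254 + 38416 = 38670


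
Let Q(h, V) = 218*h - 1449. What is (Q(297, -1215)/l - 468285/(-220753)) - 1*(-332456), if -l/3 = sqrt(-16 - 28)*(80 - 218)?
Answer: 73391127653/220753 - 7033*I*sqrt(11)/1012 ≈ 3.3246e+5 - 23.049*I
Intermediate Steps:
Q(h, V) = -1449 + 218*h
l = 828*I*sqrt(11) (l = -3*sqrt(-16 - 28)*(80 - 218) = -3*sqrt(-44)*(-138) = -3*2*I*sqrt(11)*(-138) = -(-828)*I*sqrt(11) = 828*I*sqrt(11) ≈ 2746.2*I)
(Q(297, -1215)/l - 468285/(-220753)) - 1*(-332456) = ((-1449 + 218*297)/((828*I*sqrt(11))) - 468285/(-220753)) - 1*(-332456) = ((-1449 + 64746)*(-I*sqrt(11)/9108) - 468285*(-1/220753)) + 332456 = (63297*(-I*sqrt(11)/9108) + 468285/220753) + 332456 = (-7033*I*sqrt(11)/1012 + 468285/220753) + 332456 = (468285/220753 - 7033*I*sqrt(11)/1012) + 332456 = 73391127653/220753 - 7033*I*sqrt(11)/1012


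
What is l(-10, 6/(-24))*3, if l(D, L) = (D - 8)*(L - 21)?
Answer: 2295/2 ≈ 1147.5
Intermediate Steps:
l(D, L) = (-21 + L)*(-8 + D) (l(D, L) = (-8 + D)*(-21 + L) = (-21 + L)*(-8 + D))
l(-10, 6/(-24))*3 = (168 - 21*(-10) - 48/(-24) - 60/(-24))*3 = (168 + 210 - 48*(-1)/24 - 60*(-1)/24)*3 = (168 + 210 - 8*(-¼) - 10*(-¼))*3 = (168 + 210 + 2 + 5/2)*3 = (765/2)*3 = 2295/2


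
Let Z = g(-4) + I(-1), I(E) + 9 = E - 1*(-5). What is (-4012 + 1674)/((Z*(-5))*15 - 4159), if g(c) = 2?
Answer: 167/281 ≈ 0.59431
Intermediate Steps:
I(E) = -4 + E (I(E) = -9 + (E - 1*(-5)) = -9 + (E + 5) = -9 + (5 + E) = -4 + E)
Z = -3 (Z = 2 + (-4 - 1) = 2 - 5 = -3)
(-4012 + 1674)/((Z*(-5))*15 - 4159) = (-4012 + 1674)/(-3*(-5)*15 - 4159) = -2338/(15*15 - 4159) = -2338/(225 - 4159) = -2338/(-3934) = -2338*(-1/3934) = 167/281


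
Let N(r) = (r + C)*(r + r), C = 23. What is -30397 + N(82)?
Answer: -13177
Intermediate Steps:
N(r) = 2*r*(23 + r) (N(r) = (r + 23)*(r + r) = (23 + r)*(2*r) = 2*r*(23 + r))
-30397 + N(82) = -30397 + 2*82*(23 + 82) = -30397 + 2*82*105 = -30397 + 17220 = -13177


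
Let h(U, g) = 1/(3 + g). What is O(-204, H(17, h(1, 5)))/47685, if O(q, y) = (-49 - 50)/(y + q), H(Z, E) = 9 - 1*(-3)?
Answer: 1/92480 ≈ 1.0813e-5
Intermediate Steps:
H(Z, E) = 12 (H(Z, E) = 9 + 3 = 12)
O(q, y) = -99/(q + y)
O(-204, H(17, h(1, 5)))/47685 = -99/(-204 + 12)/47685 = -99/(-192)*(1/47685) = -99*(-1/192)*(1/47685) = (33/64)*(1/47685) = 1/92480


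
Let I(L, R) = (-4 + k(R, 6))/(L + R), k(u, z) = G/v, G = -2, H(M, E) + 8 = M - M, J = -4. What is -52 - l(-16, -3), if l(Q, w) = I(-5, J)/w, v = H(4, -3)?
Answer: -1867/36 ≈ -51.861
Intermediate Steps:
H(M, E) = -8 (H(M, E) = -8 + (M - M) = -8 + 0 = -8)
v = -8
k(u, z) = ¼ (k(u, z) = -2/(-8) = -2*(-⅛) = ¼)
I(L, R) = -15/(4*(L + R)) (I(L, R) = (-4 + ¼)/(L + R) = -15/(4*(L + R)))
l(Q, w) = 5/(12*w) (l(Q, w) = (-15/(4*(-5) + 4*(-4)))/w = (-15/(-20 - 16))/w = (-15/(-36))/w = (-15*(-1/36))/w = 5/(12*w))
-52 - l(-16, -3) = -52 - 5/(12*(-3)) = -52 - 5*(-1)/(12*3) = -52 - 1*(-5/36) = -52 + 5/36 = -1867/36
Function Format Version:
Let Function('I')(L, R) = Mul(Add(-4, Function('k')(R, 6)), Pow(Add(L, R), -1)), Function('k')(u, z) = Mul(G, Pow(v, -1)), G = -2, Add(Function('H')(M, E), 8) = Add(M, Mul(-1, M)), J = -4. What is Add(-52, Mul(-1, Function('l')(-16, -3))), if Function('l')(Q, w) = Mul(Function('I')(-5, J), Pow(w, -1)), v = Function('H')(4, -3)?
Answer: Rational(-1867, 36) ≈ -51.861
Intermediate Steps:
Function('H')(M, E) = -8 (Function('H')(M, E) = Add(-8, Add(M, Mul(-1, M))) = Add(-8, 0) = -8)
v = -8
Function('k')(u, z) = Rational(1, 4) (Function('k')(u, z) = Mul(-2, Pow(-8, -1)) = Mul(-2, Rational(-1, 8)) = Rational(1, 4))
Function('I')(L, R) = Mul(Rational(-15, 4), Pow(Add(L, R), -1)) (Function('I')(L, R) = Mul(Add(-4, Rational(1, 4)), Pow(Add(L, R), -1)) = Mul(Rational(-15, 4), Pow(Add(L, R), -1)))
Function('l')(Q, w) = Mul(Rational(5, 12), Pow(w, -1)) (Function('l')(Q, w) = Mul(Mul(-15, Pow(Add(Mul(4, -5), Mul(4, -4)), -1)), Pow(w, -1)) = Mul(Mul(-15, Pow(Add(-20, -16), -1)), Pow(w, -1)) = Mul(Mul(-15, Pow(-36, -1)), Pow(w, -1)) = Mul(Mul(-15, Rational(-1, 36)), Pow(w, -1)) = Mul(Rational(5, 12), Pow(w, -1)))
Add(-52, Mul(-1, Function('l')(-16, -3))) = Add(-52, Mul(-1, Mul(Rational(5, 12), Pow(-3, -1)))) = Add(-52, Mul(-1, Mul(Rational(5, 12), Rational(-1, 3)))) = Add(-52, Mul(-1, Rational(-5, 36))) = Add(-52, Rational(5, 36)) = Rational(-1867, 36)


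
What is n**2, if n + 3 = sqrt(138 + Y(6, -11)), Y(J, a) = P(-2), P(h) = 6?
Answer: 81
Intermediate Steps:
Y(J, a) = 6
n = 9 (n = -3 + sqrt(138 + 6) = -3 + sqrt(144) = -3 + 12 = 9)
n**2 = 9**2 = 81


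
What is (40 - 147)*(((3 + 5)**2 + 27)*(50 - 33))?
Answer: -165529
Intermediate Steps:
(40 - 147)*(((3 + 5)**2 + 27)*(50 - 33)) = -107*(8**2 + 27)*17 = -107*(64 + 27)*17 = -9737*17 = -107*1547 = -165529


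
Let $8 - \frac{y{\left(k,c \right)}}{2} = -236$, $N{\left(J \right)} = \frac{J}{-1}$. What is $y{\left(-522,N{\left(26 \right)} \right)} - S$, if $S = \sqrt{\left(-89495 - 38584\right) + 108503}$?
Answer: $488 - 2 i \sqrt{4894} \approx 488.0 - 139.91 i$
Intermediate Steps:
$N{\left(J \right)} = - J$ ($N{\left(J \right)} = J \left(-1\right) = - J$)
$y{\left(k,c \right)} = 488$ ($y{\left(k,c \right)} = 16 - -472 = 16 + 472 = 488$)
$S = 2 i \sqrt{4894}$ ($S = \sqrt{\left(-89495 - 38584\right) + 108503} = \sqrt{-128079 + 108503} = \sqrt{-19576} = 2 i \sqrt{4894} \approx 139.91 i$)
$y{\left(-522,N{\left(26 \right)} \right)} - S = 488 - 2 i \sqrt{4894}$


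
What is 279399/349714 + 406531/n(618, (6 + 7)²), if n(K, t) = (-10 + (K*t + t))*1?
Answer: 171394996933/36580434114 ≈ 4.6854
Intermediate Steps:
n(K, t) = -10 + t + K*t (n(K, t) = (-10 + (t + K*t))*1 = (-10 + t + K*t)*1 = -10 + t + K*t)
279399/349714 + 406531/n(618, (6 + 7)²) = 279399/349714 + 406531/(-10 + (6 + 7)² + 618*(6 + 7)²) = 279399*(1/349714) + 406531/(-10 + 13² + 618*13²) = 279399/349714 + 406531/(-10 + 169 + 618*169) = 279399/349714 + 406531/(-10 + 169 + 104442) = 279399/349714 + 406531/104601 = 171394996933/36580434114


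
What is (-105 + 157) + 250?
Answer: 302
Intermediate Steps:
(-105 + 157) + 250 = 52 + 250 = 302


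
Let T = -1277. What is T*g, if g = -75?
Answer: 95775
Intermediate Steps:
T*g = -1277*(-75) = 95775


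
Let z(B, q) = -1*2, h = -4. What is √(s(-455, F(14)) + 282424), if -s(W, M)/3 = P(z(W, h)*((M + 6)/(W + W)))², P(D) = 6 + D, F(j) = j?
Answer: 2*√584461411/91 ≈ 531.33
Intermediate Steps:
z(B, q) = -2
s(W, M) = -3*(6 - (6 + M)/W)² (s(W, M) = -3*(6 - 2*(M + 6)/(W + W))² = -3*(6 - 2*(6 + M)/(2*W))² = -3*(6 - 2*(6 + M)*1/(2*W))² = -3*(6 - (6 + M)/W)²)
√(s(-455, F(14)) + 282424) = √(-3*(6 + 14 - 6*(-455))²/(-455)² + 282424) = √(-3*1/207025*(6 + 14 + 2730)² + 282424) = √(-3*1/207025*2750² + 282424) = √(-3*1/207025*7562500 + 282424) = √(-907500/8281 + 282424) = √(2337845644/8281) = 2*√584461411/91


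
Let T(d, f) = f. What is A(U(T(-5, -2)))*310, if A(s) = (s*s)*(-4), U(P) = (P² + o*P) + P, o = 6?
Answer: -124000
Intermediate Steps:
U(P) = P² + 7*P (U(P) = (P² + 6*P) + P = P² + 7*P)
A(s) = -4*s² (A(s) = s²*(-4) = -4*s²)
A(U(T(-5, -2)))*310 = -4*4*(7 - 2)²*310 = -4*(-2*5)²*310 = -4*(-10)²*310 = -4*100*310 = -400*310 = -124000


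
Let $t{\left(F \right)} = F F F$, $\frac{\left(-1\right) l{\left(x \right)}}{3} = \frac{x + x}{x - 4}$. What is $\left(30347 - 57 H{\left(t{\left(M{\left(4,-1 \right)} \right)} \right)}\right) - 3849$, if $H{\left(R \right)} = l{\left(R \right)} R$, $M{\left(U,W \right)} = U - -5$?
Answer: $\frac{200963872}{725} \approx 2.7719 \cdot 10^{5}$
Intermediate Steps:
$M{\left(U,W \right)} = 5 + U$ ($M{\left(U,W \right)} = U + 5 = 5 + U$)
$l{\left(x \right)} = - \frac{6 x}{-4 + x}$ ($l{\left(x \right)} = - 3 \frac{x + x}{x - 4} = - 3 \frac{2 x}{-4 + x} = - \frac{6 x}{-4 + x}$)
$t{\left(F \right)} = F^{3}$ ($t{\left(F \right)} = F^{2} F = F^{3}$)
$H{\left(R \right)} = - \frac{6 R^{2}}{-4 + R}$ ($H{\left(R \right)} = - \frac{6 R}{-4 + R} R = - \frac{6 R^{2}}{-4 + R}$)
$\left(30347 - 57 H{\left(t{\left(M{\left(4,-1 \right)} \right)} \right)}\right) - 3849 = \left(30347 - 57 \left(- \frac{6 \left(\left(5 + 4\right)^{3}\right)^{2}}{-4 + \left(5 + 4\right)^{3}}\right)\right) - 3849 = \left(30347 - 57 \left(- \frac{6 \left(9^{3}\right)^{2}}{-4 + 9^{3}}\right)\right) - 3849 = \left(30347 - 57 \left(- \frac{6 \cdot 729^{2}}{-4 + 729}\right)\right) - 3849 = \left(30347 - 57 \left(\left(-6\right) 531441 \cdot \frac{1}{725}\right)\right) - 3849 = \left(30347 - - \frac{181752822}{725}\right) - 3849 = \left(30347 + \frac{181752822}{725}\right) - 3849 = \frac{203754397}{725} - 3849 = \frac{200963872}{725}$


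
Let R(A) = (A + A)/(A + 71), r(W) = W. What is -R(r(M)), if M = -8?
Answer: 16/63 ≈ 0.25397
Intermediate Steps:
R(A) = 2*A/(71 + A) (R(A) = (2*A)/(71 + A) = 2*A/(71 + A))
-R(r(M)) = -2*(-8)/(71 - 8) = -2*(-8)/63 = -1*(-16/63) = 16/63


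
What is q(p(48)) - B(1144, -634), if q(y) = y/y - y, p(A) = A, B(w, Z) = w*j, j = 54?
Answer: -61823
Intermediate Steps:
B(w, Z) = 54*w (B(w, Z) = w*54 = 54*w)
q(y) = 1 - y
q(p(48)) - B(1144, -634) = (1 - 1*48) - 54*1144 = (1 - 48) - 1*61776 = -47 - 61776 = -61823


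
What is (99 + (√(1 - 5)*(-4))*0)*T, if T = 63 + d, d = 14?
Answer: 7623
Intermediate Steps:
T = 77 (T = 63 + 14 = 77)
(99 + (√(1 - 5)*(-4))*0)*T = (99 + (√(1 - 5)*(-4))*0)*77 = (99 + (√(-4)*(-4))*0)*77 = (99 + ((2*I)*(-4))*0)*77 = (99 - 8*I*0)*77 = (99 + 0)*77 = 99*77 = 7623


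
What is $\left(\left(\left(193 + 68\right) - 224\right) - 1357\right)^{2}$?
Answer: $1742400$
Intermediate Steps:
$\left(\left(\left(193 + 68\right) - 224\right) - 1357\right)^{2} = \left(\left(261 - 224\right) - 1357\right)^{2} = \left(37 - 1357\right)^{2} = \left(-1320\right)^{2} = 1742400$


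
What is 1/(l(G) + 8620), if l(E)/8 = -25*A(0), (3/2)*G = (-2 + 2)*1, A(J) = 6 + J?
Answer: 1/7420 ≈ 0.00013477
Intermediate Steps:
G = 0 (G = 2*((-2 + 2)*1)/3 = 2*(0*1)/3 = (2/3)*0 = 0)
l(E) = -1200 (l(E) = 8*(-25*(6 + 0)) = 8*(-25*6) = 8*(-150) = -1200)
1/(l(G) + 8620) = 1/(-1200 + 8620) = 1/7420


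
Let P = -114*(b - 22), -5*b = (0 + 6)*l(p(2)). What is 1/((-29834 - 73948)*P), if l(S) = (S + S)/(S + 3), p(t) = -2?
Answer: -5/1017478728 ≈ -4.9141e-9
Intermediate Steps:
l(S) = 2*S/(3 + S) (l(S) = (2*S)/(3 + S) = 2*S/(3 + S))
b = 24/5 (b = -(0 + 6)*2*(-2)/(3 - 2)/5 = -6*2*(-2)/1/5 = -6*2*(-2)*1/5 = -6*(-4)/5 = -1/5*(-24) = 24/5 ≈ 4.8000)
P = 9804/5 (P = -114*(24/5 - 22) = -114*(-86/5) = 9804/5 ≈ 1960.8)
1/((-29834 - 73948)*P) = 1/((-29834 - 73948)*(9804/5)) = (5/9804)/(-103782) = -1/103782*5/9804 = -5/1017478728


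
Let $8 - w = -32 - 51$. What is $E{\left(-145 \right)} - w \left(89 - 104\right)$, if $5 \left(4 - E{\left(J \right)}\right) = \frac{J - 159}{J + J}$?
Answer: $\frac{992373}{725} \approx 1368.8$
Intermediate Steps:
$w = 91$ ($w = 8 - \left(-32 - 51\right) = 8 - -83 = 8 + 83 = 91$)
$E{\left(J \right)} = 4 - \frac{-159 + J}{10 J}$ ($E{\left(J \right)} = 4 - \frac{\left(J - 159\right) \frac{1}{J + J}}{5} = 4 - \frac{\left(-159 + J\right) \frac{1}{2 J}}{5} = 4 - \frac{\frac{1}{2} \frac{1}{J} \left(-159 + J\right)}{5} = 4 - \frac{-159 + J}{10 J}$)
$E{\left(-145 \right)} - w \left(89 - 104\right) = \frac{3 \left(53 + 13 \left(-145\right)\right)}{10 \left(-145\right)} - 91 \left(89 - 104\right) = \frac{3}{10} \left(- \frac{1}{145}\right) \left(53 - 1885\right) - 91 \left(-15\right) = \frac{3}{10} \left(- \frac{1}{145}\right) \left(-1832\right) - -1365 = \frac{2748}{725} + 1365 = \frac{992373}{725}$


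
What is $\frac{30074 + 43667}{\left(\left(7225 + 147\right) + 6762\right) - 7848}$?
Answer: $\frac{73741}{6286} \approx 11.731$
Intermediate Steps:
$\frac{30074 + 43667}{\left(\left(7225 + 147\right) + 6762\right) - 7848} = \frac{73741}{\left(7372 + 6762\right) - 7848} = \frac{73741}{14134 - 7848} = \frac{73741}{6286}$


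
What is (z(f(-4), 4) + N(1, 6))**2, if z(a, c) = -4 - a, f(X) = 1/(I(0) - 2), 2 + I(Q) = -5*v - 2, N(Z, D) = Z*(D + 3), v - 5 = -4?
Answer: 3136/121 ≈ 25.917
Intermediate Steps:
v = 1 (v = 5 - 4 = 1)
N(Z, D) = Z*(3 + D)
I(Q) = -9 (I(Q) = -2 + (-5*1 - 2) = -2 + (-5 - 2) = -2 - 7 = -9)
f(X) = -1/11 (f(X) = 1/(-9 - 2) = 1/(-11) = -1/11)
(z(f(-4), 4) + N(1, 6))**2 = ((-4 - 1*(-1/11)) + 1*(3 + 6))**2 = ((-4 + 1/11) + 1*9)**2 = (-43/11 + 9)**2 = (56/11)**2 = 3136/121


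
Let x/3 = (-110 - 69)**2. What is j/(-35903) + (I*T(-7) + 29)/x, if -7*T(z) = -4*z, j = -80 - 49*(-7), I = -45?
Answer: -17776622/3451104069 ≈ -0.0051510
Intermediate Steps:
j = 263 (j = -80 + 343 = 263)
T(z) = 4*z/7 (T(z) = -(-4)*z/7 = 4*z/7)
x = 96123 (x = 3*(-110 - 69)**2 = 3*(-179)**2 = 3*32041 = 96123)
j/(-35903) + (I*T(-7) + 29)/x = 263/(-35903) + (-180*(-7)/7 + 29)/96123 = 263*(-1/35903) + (-45*(-4) + 29)*(1/96123) = -263/35903 + (180 + 29)*(1/96123) = -263/35903 + 209*(1/96123) = -263/35903 + 209/96123 = -17776622/3451104069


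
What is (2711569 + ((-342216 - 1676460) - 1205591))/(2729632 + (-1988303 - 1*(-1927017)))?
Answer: -256349/1334173 ≈ -0.19214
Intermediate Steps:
(2711569 + ((-342216 - 1676460) - 1205591))/(2729632 + (-1988303 - 1*(-1927017))) = (2711569 + (-2018676 - 1205591))/(2729632 + (-1988303 + 1927017)) = (2711569 - 3224267)/(2729632 - 61286) = -512698/2668346 = -512698*1/2668346 = -256349/1334173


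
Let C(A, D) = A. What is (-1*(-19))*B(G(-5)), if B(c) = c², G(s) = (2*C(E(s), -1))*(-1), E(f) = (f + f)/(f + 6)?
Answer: 7600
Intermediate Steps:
E(f) = 2*f/(6 + f) (E(f) = (2*f)/(6 + f) = 2*f/(6 + f))
G(s) = -4*s/(6 + s) (G(s) = (2*(2*s/(6 + s)))*(-1) = (4*s/(6 + s))*(-1) = -4*s/(6 + s))
(-1*(-19))*B(G(-5)) = (-1*(-19))*(-4*(-5)/(6 - 5))² = 19*(-4*(-5)/1)² = 19*(-4*(-5)*1)² = 19*20² = 19*400 = 7600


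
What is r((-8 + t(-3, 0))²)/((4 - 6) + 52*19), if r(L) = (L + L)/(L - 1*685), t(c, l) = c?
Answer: -121/278052 ≈ -0.00043517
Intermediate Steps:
r(L) = 2*L/(-685 + L) (r(L) = (2*L)/(L - 685) = (2*L)/(-685 + L) = 2*L/(-685 + L))
r((-8 + t(-3, 0))²)/((4 - 6) + 52*19) = (2*(-8 - 3)²/(-685 + (-8 - 3)²))/((4 - 6) + 52*19) = (2*(-11)²/(-685 + (-11)²))/(-2 + 988) = (2*121/(-685 + 121))/986 = (2*121/(-564))*(1/986) = (2*121*(-1/564))*(1/986) = -121/282*1/986 = -121/278052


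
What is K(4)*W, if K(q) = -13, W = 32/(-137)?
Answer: 416/137 ≈ 3.0365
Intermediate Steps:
W = -32/137 (W = 32*(-1/137) = -32/137 ≈ -0.23358)
K(4)*W = -13*(-32/137) = 416/137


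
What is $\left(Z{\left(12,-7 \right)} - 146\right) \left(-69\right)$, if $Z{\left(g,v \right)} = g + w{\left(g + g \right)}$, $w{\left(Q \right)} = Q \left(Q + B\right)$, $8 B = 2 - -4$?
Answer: $-31740$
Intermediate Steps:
$B = \frac{3}{4}$ ($B = \frac{2 - -4}{8} = \frac{2 + 4}{8} = \frac{1}{8} \cdot 6 = \frac{3}{4} \approx 0.75$)
$w{\left(Q \right)} = Q \left(\frac{3}{4} + Q\right)$ ($w{\left(Q \right)} = Q \left(Q + \frac{3}{4}\right) = Q \left(\frac{3}{4} + Q\right)$)
$Z{\left(g,v \right)} = g + \frac{g \left(3 + 8 g\right)}{2}$ ($Z{\left(g,v \right)} = g + \frac{\left(g + g\right) \left(3 + 4 \left(g + g\right)\right)}{4} = g + \frac{2 g \left(3 + 4 \cdot 2 g\right)}{4} = g + \frac{2 g \left(3 + 8 g\right)}{4} = g + \frac{g \left(3 + 8 g\right)}{2}$)
$\left(Z{\left(12,-7 \right)} - 146\right) \left(-69\right) = \left(\frac{1}{2} \cdot 12 \left(5 + 8 \cdot 12\right) - 146\right) \left(-69\right) = \left(\frac{1}{2} \cdot 12 \left(5 + 96\right) - 146\right) \left(-69\right) = \left(\frac{1}{2} \cdot 12 \cdot 101 - 146\right) \left(-69\right) = \left(606 - 146\right) \left(-69\right) = 460 \left(-69\right) = -31740$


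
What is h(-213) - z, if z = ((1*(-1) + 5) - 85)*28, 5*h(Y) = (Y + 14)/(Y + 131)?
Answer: 930079/410 ≈ 2268.5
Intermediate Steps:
h(Y) = (14 + Y)/(5*(131 + Y)) (h(Y) = ((Y + 14)/(Y + 131))/5 = ((14 + Y)/(131 + Y))/5 = (14 + Y)/(5*(131 + Y)))
z = -2268 (z = ((-1 + 5) - 85)*28 = (4 - 85)*28 = -81*28 = -2268)
h(-213) - z = (14 - 213)/(5*(131 - 213)) - 1*(-2268) = (1/5)*(-199)/(-82) + 2268 = (1/5)*(-1/82)*(-199) + 2268 = 199/410 + 2268 = 930079/410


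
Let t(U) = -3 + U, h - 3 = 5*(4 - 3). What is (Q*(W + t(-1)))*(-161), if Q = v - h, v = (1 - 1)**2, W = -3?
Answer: -9016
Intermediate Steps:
h = 8 (h = 3 + 5*(4 - 3) = 3 + 5*1 = 3 + 5 = 8)
v = 0 (v = 0**2 = 0)
Q = -8 (Q = 0 - 1*8 = 0 - 8 = -8)
(Q*(W + t(-1)))*(-161) = -8*(-3 + (-3 - 1))*(-161) = -8*(-3 - 4)*(-161) = -8*(-7)*(-161) = 56*(-161) = -9016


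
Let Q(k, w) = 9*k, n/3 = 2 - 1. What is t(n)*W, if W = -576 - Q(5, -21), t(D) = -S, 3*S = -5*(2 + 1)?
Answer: -3105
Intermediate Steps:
n = 3 (n = 3*(2 - 1) = 3*1 = 3)
S = -5 (S = (-5*(2 + 1))/3 = (-5*3)/3 = (⅓)*(-15) = -5)
t(D) = 5 (t(D) = -1*(-5) = 5)
W = -621 (W = -576 - 9*5 = -576 - 1*45 = -576 - 45 = -621)
t(n)*W = 5*(-621) = -3105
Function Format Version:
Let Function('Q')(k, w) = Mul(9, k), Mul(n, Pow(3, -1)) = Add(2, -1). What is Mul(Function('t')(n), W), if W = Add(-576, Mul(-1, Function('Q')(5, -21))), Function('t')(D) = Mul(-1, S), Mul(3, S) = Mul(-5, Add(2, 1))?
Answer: -3105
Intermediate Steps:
n = 3 (n = Mul(3, Add(2, -1)) = Mul(3, 1) = 3)
S = -5 (S = Mul(Rational(1, 3), Mul(-5, Add(2, 1))) = Mul(Rational(1, 3), Mul(-5, 3)) = Mul(Rational(1, 3), -15) = -5)
Function('t')(D) = 5 (Function('t')(D) = Mul(-1, -5) = 5)
W = -621 (W = Add(-576, Mul(-1, Mul(9, 5))) = Add(-576, Mul(-1, 45)) = Add(-576, -45) = -621)
Mul(Function('t')(n), W) = Mul(5, -621) = -3105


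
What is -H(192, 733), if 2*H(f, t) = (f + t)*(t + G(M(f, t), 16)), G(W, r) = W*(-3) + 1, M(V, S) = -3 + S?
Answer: 673400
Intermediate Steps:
G(W, r) = 1 - 3*W (G(W, r) = -3*W + 1 = 1 - 3*W)
H(f, t) = (10 - 2*t)*(f + t)/2 (H(f, t) = ((f + t)*(t + (1 - 3*(-3 + t))))/2 = ((f + t)*(t + (1 + (9 - 3*t))))/2 = ((f + t)*(t + (10 - 3*t)))/2 = ((f + t)*(10 - 2*t))/2 = ((10 - 2*t)*(f + t))/2 = (10 - 2*t)*(f + t)/2)
-H(192, 733) = -(-1*733**2 + 5*192 + 5*733 - 1*192*733) = -(-1*537289 + 960 + 3665 - 140736) = -(-537289 + 960 + 3665 - 140736) = -1*(-673400) = 673400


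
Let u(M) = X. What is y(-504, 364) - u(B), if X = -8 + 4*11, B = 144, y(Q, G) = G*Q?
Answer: -183492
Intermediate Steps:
X = 36 (X = -8 + 44 = 36)
u(M) = 36
y(-504, 364) - u(B) = 364*(-504) - 1*36 = -183456 - 36 = -183492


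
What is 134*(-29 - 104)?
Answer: -17822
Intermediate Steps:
134*(-29 - 104) = 134*(-133) = -17822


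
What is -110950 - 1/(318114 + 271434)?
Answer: -65410350601/589548 ≈ -1.1095e+5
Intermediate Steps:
-110950 - 1/(318114 + 271434) = -110950 - 1/589548 = -65410350601/589548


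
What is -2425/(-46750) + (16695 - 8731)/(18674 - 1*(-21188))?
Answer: 9379647/37270970 ≈ 0.25166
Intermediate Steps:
-2425/(-46750) + (16695 - 8731)/(18674 - 1*(-21188)) = -2425*(-1/46750) + 7964/(18674 + 21188) = 97/1870 + 7964/39862 = 97/1870 + 7964*(1/39862) = 97/1870 + 3982/19931 = 9379647/37270970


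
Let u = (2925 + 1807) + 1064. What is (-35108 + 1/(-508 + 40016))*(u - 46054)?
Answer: 27919866305327/19754 ≈ 1.4134e+9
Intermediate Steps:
u = 5796 (u = 4732 + 1064 = 5796)
(-35108 + 1/(-508 + 40016))*(u - 46054) = (-35108 + 1/(-508 + 40016))*(5796 - 46054) = (-35108 + 1/39508)*(-40258) = -1387046863/39508*(-40258) = 27919866305327/19754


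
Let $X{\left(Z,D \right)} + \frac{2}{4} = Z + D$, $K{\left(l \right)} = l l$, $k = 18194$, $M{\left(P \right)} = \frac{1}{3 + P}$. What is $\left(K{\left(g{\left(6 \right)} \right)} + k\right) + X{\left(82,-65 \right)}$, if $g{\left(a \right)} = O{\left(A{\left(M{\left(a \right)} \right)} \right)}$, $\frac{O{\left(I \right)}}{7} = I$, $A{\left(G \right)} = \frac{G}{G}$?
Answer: $\frac{36519}{2} \approx 18260.0$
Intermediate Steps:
$A{\left(G \right)} = 1$
$O{\left(I \right)} = 7 I$
$g{\left(a \right)} = 7$ ($g{\left(a \right)} = 7 \cdot 1 = 7$)
$K{\left(l \right)} = l^{2}$
$X{\left(Z,D \right)} = - \frac{1}{2} + D + Z$ ($X{\left(Z,D \right)} = - \frac{1}{2} + \left(Z + D\right) = - \frac{1}{2} + \left(D + Z\right) = - \frac{1}{2} + D + Z$)
$\left(K{\left(g{\left(6 \right)} \right)} + k\right) + X{\left(82,-65 \right)} = \left(7^{2} + 18194\right) - - \frac{33}{2} = \left(49 + 18194\right) + \frac{33}{2} = 18243 + \frac{33}{2} = \frac{36519}{2}$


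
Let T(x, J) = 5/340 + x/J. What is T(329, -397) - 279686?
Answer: -7550425231/26996 ≈ -2.7969e+5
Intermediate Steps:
T(x, J) = 1/68 + x/J (T(x, J) = 5*(1/340) + x/J = 1/68 + x/J)
T(329, -397) - 279686 = (329 + (1/68)*(-397))/(-397) - 279686 = -(329 - 397/68)/397 - 279686 = -1/397*21975/68 - 279686 = -21975/26996 - 279686 = -7550425231/26996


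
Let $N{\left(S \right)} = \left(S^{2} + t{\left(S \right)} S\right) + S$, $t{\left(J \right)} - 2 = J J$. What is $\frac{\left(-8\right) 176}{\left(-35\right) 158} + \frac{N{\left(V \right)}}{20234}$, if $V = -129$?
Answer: $- \frac{5876408039}{55947010} \approx -105.04$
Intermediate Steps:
$t{\left(J \right)} = 2 + J^{2}$ ($t{\left(J \right)} = 2 + J J = 2 + J^{2}$)
$N{\left(S \right)} = S + S^{2} + S \left(2 + S^{2}\right)$ ($N{\left(S \right)} = \left(S^{2} + \left(2 + S^{2}\right) S\right) + S = \left(S^{2} + S \left(2 + S^{2}\right)\right) + S = S + S^{2} + S \left(2 + S^{2}\right)$)
$\frac{\left(-8\right) 176}{\left(-35\right) 158} + \frac{N{\left(V \right)}}{20234} = \frac{\left(-8\right) 176}{\left(-35\right) 158} + \frac{\left(-129\right) \left(3 - 129 + \left(-129\right)^{2}\right)}{20234} = - \frac{1408}{-5530} + - 129 \left(3 - 129 + 16641\right) \frac{1}{20234} = \left(-1408\right) \left(- \frac{1}{5530}\right) + \left(-129\right) 16515 \cdot \frac{1}{20234} = \frac{704}{2765} - \frac{2130435}{20234} = - \frac{5876408039}{55947010}$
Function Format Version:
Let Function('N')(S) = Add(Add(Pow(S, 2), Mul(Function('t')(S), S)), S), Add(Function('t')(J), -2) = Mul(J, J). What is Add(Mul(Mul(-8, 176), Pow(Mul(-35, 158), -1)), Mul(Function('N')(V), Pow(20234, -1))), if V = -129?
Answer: Rational(-5876408039, 55947010) ≈ -105.04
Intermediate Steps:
Function('t')(J) = Add(2, Pow(J, 2)) (Function('t')(J) = Add(2, Mul(J, J)) = Add(2, Pow(J, 2)))
Function('N')(S) = Add(S, Pow(S, 2), Mul(S, Add(2, Pow(S, 2)))) (Function('N')(S) = Add(Add(Pow(S, 2), Mul(Add(2, Pow(S, 2)), S)), S) = Add(Add(Pow(S, 2), Mul(S, Add(2, Pow(S, 2)))), S) = Add(S, Pow(S, 2), Mul(S, Add(2, Pow(S, 2)))))
Add(Mul(Mul(-8, 176), Pow(Mul(-35, 158), -1)), Mul(Function('N')(V), Pow(20234, -1))) = Add(Mul(Mul(-8, 176), Pow(Mul(-35, 158), -1)), Mul(Mul(-129, Add(3, -129, Pow(-129, 2))), Pow(20234, -1))) = Add(Mul(-1408, Pow(-5530, -1)), Mul(Mul(-129, Add(3, -129, 16641)), Rational(1, 20234))) = Add(Mul(-1408, Rational(-1, 5530)), Mul(Mul(-129, 16515), Rational(1, 20234))) = Add(Rational(704, 2765), Mul(-2130435, Rational(1, 20234))) = Add(Rational(704, 2765), Rational(-2130435, 20234)) = Rational(-5876408039, 55947010)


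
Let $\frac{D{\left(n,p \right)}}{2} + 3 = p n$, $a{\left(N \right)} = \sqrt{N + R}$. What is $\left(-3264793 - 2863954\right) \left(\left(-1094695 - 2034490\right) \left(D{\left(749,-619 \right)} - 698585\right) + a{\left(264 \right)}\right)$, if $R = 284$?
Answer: $-31180581489095434335 - 12257494 \sqrt{137} \approx -3.1181 \cdot 10^{19}$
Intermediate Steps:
$a{\left(N \right)} = \sqrt{284 + N}$ ($a{\left(N \right)} = \sqrt{N + 284} = \sqrt{284 + N}$)
$D{\left(n,p \right)} = -6 + 2 n p$ ($D{\left(n,p \right)} = -6 + 2 p n = -6 + 2 n p$)
$\left(-3264793 - 2863954\right) \left(\left(-1094695 - 2034490\right) \left(D{\left(749,-619 \right)} - 698585\right) + a{\left(264 \right)}\right) = \left(-3264793 - 2863954\right) \left(\left(-1094695 - 2034490\right) \left(\left(-6 + 2 \cdot 749 \left(-619\right)\right) - 698585\right) + \sqrt{284 + 264}\right) = - 6128747 \left(- 3129185 \left(\left(-6 - 927262\right) - 698585\right) + \sqrt{548}\right) = - 6128747 \left(- 3129185 \left(-927268 - 698585\right) + 2 \sqrt{137}\right) = - 6128747 \left(\left(-3129185\right) \left(-1625853\right) + 2 \sqrt{137}\right) = - 6128747 \left(5087594819805 + 2 \sqrt{137}\right) = -31180581489095434335 - 12257494 \sqrt{137}$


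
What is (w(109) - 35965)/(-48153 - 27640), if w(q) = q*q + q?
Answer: 23975/75793 ≈ 0.31632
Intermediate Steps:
w(q) = q + q² (w(q) = q² + q = q + q²)
(w(109) - 35965)/(-48153 - 27640) = (109*(1 + 109) - 35965)/(-48153 - 27640) = (109*110 - 35965)/(-75793) = (11990 - 35965)*(-1/75793) = -23975*(-1/75793) = 23975/75793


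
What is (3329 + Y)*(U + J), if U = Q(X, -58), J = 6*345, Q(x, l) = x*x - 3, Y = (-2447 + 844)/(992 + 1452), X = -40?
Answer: 29829112491/2444 ≈ 1.2205e+7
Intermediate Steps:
Y = -1603/2444 ≈ -0.65589
Q(x, l) = -3 + x**2 (Q(x, l) = x**2 - 3 = -3 + x**2)
J = 2070
U = 1597 (U = -3 + (-40)**2 = -3 + 1600 = 1597)
(3329 + Y)*(U + J) = (3329 - 1603/2444)*(1597 + 2070) = (8134473/2444)*3667 = 29829112491/2444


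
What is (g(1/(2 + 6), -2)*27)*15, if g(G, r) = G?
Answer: 405/8 ≈ 50.625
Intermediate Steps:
(g(1/(2 + 6), -2)*27)*15 = (27/(2 + 6))*15 = (27/8)*15 = 405/8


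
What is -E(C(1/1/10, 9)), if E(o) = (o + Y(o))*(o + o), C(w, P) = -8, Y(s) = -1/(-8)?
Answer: -126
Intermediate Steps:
Y(s) = ⅛ (Y(s) = -1*(-⅛) = ⅛)
E(o) = 2*o*(⅛ + o) (E(o) = (o + ⅛)*(o + o) = (⅛ + o)*(2*o) = 2*o*(⅛ + o))
-E(C(1/1/10, 9)) = -(-8)*(1 + 8*(-8))/4 = -(-8)*(1 - 64)/4 = -(-8)*(-63)/4 = -1*126 = -126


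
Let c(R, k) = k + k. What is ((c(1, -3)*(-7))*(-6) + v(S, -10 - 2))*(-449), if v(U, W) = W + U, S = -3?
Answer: 119883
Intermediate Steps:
c(R, k) = 2*k
v(U, W) = U + W
((c(1, -3)*(-7))*(-6) + v(S, -10 - 2))*(-449) = (((2*(-3))*(-7))*(-6) + (-3 + (-10 - 2)))*(-449) = (-6*(-7)*(-6) + (-3 - 12))*(-449) = (42*(-6) - 15)*(-449) = (-252 - 15)*(-449) = -267*(-449) = 119883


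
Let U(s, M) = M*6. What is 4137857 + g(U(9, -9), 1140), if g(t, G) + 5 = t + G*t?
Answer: 4076238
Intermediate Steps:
U(s, M) = 6*M
g(t, G) = -5 + t + G*t (g(t, G) = -5 + (t + G*t) = -5 + t + G*t)
4137857 + g(U(9, -9), 1140) = 4137857 + (-5 + 6*(-9) + 1140*(6*(-9))) = 4137857 + (-5 - 54 + 1140*(-54)) = 4137857 + (-5 - 54 - 61560) = 4137857 - 61619 = 4076238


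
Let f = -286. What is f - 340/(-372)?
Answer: -26513/93 ≈ -285.09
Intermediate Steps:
f - 340/(-372) = -286 - 340/(-372) = -286 - 340*(-1)/372 = -286 - 1*(-85/93) = -286 + 85/93 = -26513/93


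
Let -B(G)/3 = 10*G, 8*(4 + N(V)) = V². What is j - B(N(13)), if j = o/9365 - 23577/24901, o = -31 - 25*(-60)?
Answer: 478484736431/932791460 ≈ 512.96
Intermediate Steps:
N(V) = -4 + V²/8
B(G) = -30*G
o = 1469 (o = -31 + 1500 = 1469)
j = -184219036/233197865 (j = 1469/9365 - 23577/24901 = -184219036/233197865 ≈ -0.78997)
j - B(N(13)) = -184219036/233197865 - (-30)*(-4 + (⅛)*13²) = -184219036/233197865 - (-30)*(-4 + (⅛)*169) = -184219036/233197865 - (-30)*(-4 + 169/8) = -184219036/233197865 - (-30)*137/8 = -184219036/233197865 - 1*(-2055/4) = -184219036/233197865 + 2055/4 = 478484736431/932791460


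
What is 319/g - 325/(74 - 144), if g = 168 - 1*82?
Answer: 2514/301 ≈ 8.3522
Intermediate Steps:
g = 86 (g = 168 - 82 = 86)
319/g - 325/(74 - 144) = 319/86 - 325/(74 - 144) = 319*(1/86) - 325/(-70) = 319/86 - 325*(-1/70) = 319/86 + 65/14 = 2514/301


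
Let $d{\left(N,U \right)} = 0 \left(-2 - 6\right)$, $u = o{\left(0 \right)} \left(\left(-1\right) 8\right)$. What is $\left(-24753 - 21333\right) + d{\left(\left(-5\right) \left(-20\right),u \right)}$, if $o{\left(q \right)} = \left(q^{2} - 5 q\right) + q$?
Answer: $-46086$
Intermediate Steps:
$o{\left(q \right)} = q^{2} - 4 q$
$u = 0$ ($u = 0 \left(-4 + 0\right) \left(\left(-1\right) 8\right) = 0 \left(-4\right) \left(-8\right) = 0 \left(-8\right) = 0$)
$d{\left(N,U \right)} = 0$ ($d{\left(N,U \right)} = 0 \left(-8\right) = 0$)
$\left(-24753 - 21333\right) + d{\left(\left(-5\right) \left(-20\right),u \right)} = \left(-24753 - 21333\right) + 0 = -46086 + 0 = -46086$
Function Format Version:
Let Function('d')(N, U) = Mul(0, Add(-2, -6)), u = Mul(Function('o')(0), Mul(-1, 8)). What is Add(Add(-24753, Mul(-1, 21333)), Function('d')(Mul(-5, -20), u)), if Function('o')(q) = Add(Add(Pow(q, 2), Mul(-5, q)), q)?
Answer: -46086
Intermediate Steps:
Function('o')(q) = Add(Pow(q, 2), Mul(-4, q))
u = 0 (u = Mul(Mul(0, Add(-4, 0)), Mul(-1, 8)) = Mul(Mul(0, -4), -8) = Mul(0, -8) = 0)
Function('d')(N, U) = 0 (Function('d')(N, U) = Mul(0, -8) = 0)
Add(Add(-24753, Mul(-1, 21333)), Function('d')(Mul(-5, -20), u)) = Add(Add(-24753, Mul(-1, 21333)), 0) = Add(Add(-24753, -21333), 0) = Add(-46086, 0) = -46086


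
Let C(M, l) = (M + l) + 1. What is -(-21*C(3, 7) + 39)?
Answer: 192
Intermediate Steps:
C(M, l) = 1 + M + l
-(-21*C(3, 7) + 39) = -(-21*(1 + 3 + 7) + 39) = -(-21*11 + 39) = -(-231 + 39) = -1*(-192) = 192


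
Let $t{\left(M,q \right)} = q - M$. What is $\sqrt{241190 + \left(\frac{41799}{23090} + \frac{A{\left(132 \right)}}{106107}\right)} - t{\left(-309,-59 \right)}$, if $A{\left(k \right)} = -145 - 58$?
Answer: $-250 + \frac{\sqrt{1447766392611976066451490}}{2450010630} \approx 241.11$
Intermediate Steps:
$A{\left(k \right)} = -203$
$\sqrt{241190 + \left(\frac{41799}{23090} + \frac{A{\left(132 \right)}}{106107}\right)} - t{\left(-309,-59 \right)} = \sqrt{241190 + \left(\frac{41799}{23090} - \frac{203}{106107}\right)} - \left(-59 - -309\right) = \sqrt{241190 + \left(41799 \cdot \frac{1}{23090} - \frac{203}{106107}\right)} - \left(-59 + 309\right) = \sqrt{241190 + \left(\frac{41799}{23090} - \frac{203}{106107}\right)} - 250 = \sqrt{241190 + \frac{4430479223}{2450010630}} - 250 = \sqrt{\frac{590922494328923}{2450010630}} - 250 = \frac{\sqrt{1447766392611976066451490}}{2450010630} - 250 = -250 + \frac{\sqrt{1447766392611976066451490}}{2450010630}$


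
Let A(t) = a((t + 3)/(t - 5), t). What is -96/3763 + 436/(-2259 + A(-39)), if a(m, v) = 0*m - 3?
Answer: -928910/4255953 ≈ -0.21826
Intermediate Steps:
a(m, v) = -3 (a(m, v) = 0 - 3 = -3)
A(t) = -3
-96/3763 + 436/(-2259 + A(-39)) = -96/3763 + 436/(-2259 - 3) = -96*1/3763 + 436/(-2262) = -96/3763 + 436*(-1/2262) = -96/3763 - 218/1131 = -928910/4255953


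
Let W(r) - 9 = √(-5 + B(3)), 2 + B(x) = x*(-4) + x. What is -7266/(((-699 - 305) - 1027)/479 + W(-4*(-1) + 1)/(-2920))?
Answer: 60314553188099280/35222222669617 - 19471941814080*I/35222222669617 ≈ 1712.4 - 0.55283*I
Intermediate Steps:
B(x) = -2 - 3*x (B(x) = -2 + (x*(-4) + x) = -2 + (-4*x + x) = -2 - 3*x)
W(r) = 9 + 4*I (W(r) = 9 + √(-5 + (-2 - 3*3)) = 9 + √(-5 + (-2 - 9)) = 9 + √(-5 - 11) = 9 + √(-16) = 9 + 4*I)
-7266/(((-699 - 305) - 1027)/479 + W(-4*(-1) + 1)/(-2920)) = -7266/(((-699 - 305) - 1027)/479 + (9 + 4*I)/(-2920)) = -7266/((-1004 - 1027)*(1/479) + (9 + 4*I)*(-1/2920)) = -7266/(-2031*1/479 + (-9/2920 - I/730)) = -7266/(-2031/479 + (-9/2920 - I/730)) = -7266*1956305742400*(-5934831/1398680 + I/730)/35222222669617 = -14214517524278400*(-5934831/1398680 + I/730)/35222222669617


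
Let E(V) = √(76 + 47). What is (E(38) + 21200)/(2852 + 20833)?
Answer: 4240/4737 + √123/23685 ≈ 0.89555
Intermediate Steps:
E(V) = √123
(E(38) + 21200)/(2852 + 20833) = (√123 + 21200)/(2852 + 20833) = (21200 + √123)/23685 = (21200 + √123)*(1/23685) = 4240/4737 + √123/23685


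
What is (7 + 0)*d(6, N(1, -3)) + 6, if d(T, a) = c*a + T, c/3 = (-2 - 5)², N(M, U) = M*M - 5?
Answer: -4068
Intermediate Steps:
N(M, U) = -5 + M² (N(M, U) = M² - 5 = -5 + M²)
c = 147 (c = 3*(-2 - 5)² = 3*(-7)² = 3*49 = 147)
d(T, a) = T + 147*a (d(T, a) = 147*a + T = T + 147*a)
(7 + 0)*d(6, N(1, -3)) + 6 = (7 + 0)*(6 + 147*(-5 + 1²)) + 6 = 7*(6 + 147*(-5 + 1)) + 6 = 7*(6 + 147*(-4)) + 6 = 7*(6 - 588) + 6 = 7*(-582) + 6 = -4074 + 6 = -4068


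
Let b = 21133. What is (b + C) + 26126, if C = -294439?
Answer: -247180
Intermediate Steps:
(b + C) + 26126 = (21133 - 294439) + 26126 = -273306 + 26126 = -247180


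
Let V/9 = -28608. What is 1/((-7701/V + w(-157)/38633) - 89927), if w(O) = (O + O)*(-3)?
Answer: -3315638592/298165251645665 ≈ -1.1120e-5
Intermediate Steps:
V = -257472 (V = 9*(-28608) = -257472)
w(O) = -6*O (w(O) = (2*O)*(-3) = -6*O)
1/((-7701/V + w(-157)/38633) - 89927) = 1/((-7701/(-257472) - 6*(-157)/38633) - 89927) = 1/((-7701*(-1/257472) + 942*(1/38633)) - 89927) = 1/((2567/85824 + 942/38633) - 89927) = 1/(180017119/3315638592 - 89927) = 1/(-298165251645665/3315638592) = -3315638592/298165251645665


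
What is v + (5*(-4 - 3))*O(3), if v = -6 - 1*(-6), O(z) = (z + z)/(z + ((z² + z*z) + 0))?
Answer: -10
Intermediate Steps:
O(z) = 2*z/(z + 2*z²) (O(z) = (2*z)/(z + ((z² + z²) + 0)) = (2*z)/(z + (2*z² + 0)) = (2*z)/(z + 2*z²) = 2*z/(z + 2*z²))
v = 0 (v = -6 + 6 = 0)
v + (5*(-4 - 3))*O(3) = 0 + (5*(-4 - 3))*(2/(1 + 2*3)) = 0 + (5*(-7))*(2/(1 + 6)) = 0 - 70/7 = 0 - 35*2/7 = 0 - 10 = -10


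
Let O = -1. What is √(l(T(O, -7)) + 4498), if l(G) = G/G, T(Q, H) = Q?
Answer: √4499 ≈ 67.075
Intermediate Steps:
l(G) = 1
√(l(T(O, -7)) + 4498) = √(1 + 4498) = √4499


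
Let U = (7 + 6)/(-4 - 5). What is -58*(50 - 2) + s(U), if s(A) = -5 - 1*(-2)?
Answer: -2787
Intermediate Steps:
U = -13/9 (U = 13/(-9) = 13*(-1/9) = -13/9 ≈ -1.4444)
s(A) = -3 (s(A) = -5 + 2 = -3)
-58*(50 - 2) + s(U) = -58*(50 - 2) - 3 = -58*48 - 3 = -2784 - 3 = -2787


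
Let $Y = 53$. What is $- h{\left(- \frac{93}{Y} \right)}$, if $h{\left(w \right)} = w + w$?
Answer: $\frac{186}{53} \approx 3.5094$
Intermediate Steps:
$h{\left(w \right)} = 2 w$
$- h{\left(- \frac{93}{Y} \right)} = - 2 \left(- \frac{93}{53}\right) = - 2 \left(\left(-93\right) \frac{1}{53}\right) = - \frac{2 \left(-93\right)}{53} = \left(-1\right) \left(- \frac{186}{53}\right) = \frac{186}{53}$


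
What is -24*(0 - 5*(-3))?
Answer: -360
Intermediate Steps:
-24*(0 - 5*(-3)) = -24*(0 + 15) = -24*15 = -360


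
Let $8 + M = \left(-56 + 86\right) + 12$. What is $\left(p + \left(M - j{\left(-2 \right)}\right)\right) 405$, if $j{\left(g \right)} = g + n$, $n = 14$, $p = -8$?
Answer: $5670$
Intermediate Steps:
$j{\left(g \right)} = 14 + g$ ($j{\left(g \right)} = g + 14 = 14 + g$)
$M = 34$ ($M = -8 + \left(\left(-56 + 86\right) + 12\right) = -8 + \left(30 + 12\right) = -8 + 42 = 34$)
$\left(p + \left(M - j{\left(-2 \right)}\right)\right) 405 = \left(-8 + \left(34 - \left(14 - 2\right)\right)\right) 405 = \left(-8 + \left(34 - 12\right)\right) 405 = \left(-8 + 22\right) 405 = 14 \cdot 405 = 5670$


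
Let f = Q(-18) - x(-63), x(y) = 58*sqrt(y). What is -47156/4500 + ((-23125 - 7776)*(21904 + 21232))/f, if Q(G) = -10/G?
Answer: -67682743828913/19312331625 - 18786534384384*I*sqrt(7)/17166517 ≈ -3504.6 - 2.8954e+6*I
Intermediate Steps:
f = 5/9 - 174*I*sqrt(7) (f = -10/(-18) - 58*sqrt(-63) = -10*(-1/18) - 58*3*I*sqrt(7) = 5/9 - 174*I*sqrt(7) ≈ 0.55556 - 460.36*I)
-47156/4500 + ((-23125 - 7776)*(21904 + 21232))/f = -47156/4500 + ((-23125 - 7776)*(21904 + 21232))/(5/9 - 174*I*sqrt(7)) = -47156*1/4500 + (-30901*43136)/(5/9 - 174*I*sqrt(7)) = -11789/1125 - 1332945536/(5/9 - 174*I*sqrt(7))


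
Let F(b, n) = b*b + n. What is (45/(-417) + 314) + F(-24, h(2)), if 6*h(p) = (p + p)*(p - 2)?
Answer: 123695/139 ≈ 889.89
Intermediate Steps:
h(p) = p*(-2 + p)/3 (h(p) = ((p + p)*(p - 2))/6 = ((2*p)*(-2 + p))/6 = (2*p*(-2 + p))/6 = p*(-2 + p)/3)
F(b, n) = n + b² (F(b, n) = b² + n = n + b²)
(45/(-417) + 314) + F(-24, h(2)) = (45/(-417) + 314) + ((⅓)*2*(-2 + 2) + (-24)²) = (45*(-1/417) + 314) + ((⅓)*2*0 + 576) = (-15/139 + 314) + (0 + 576) = 43631/139 + 576 = 123695/139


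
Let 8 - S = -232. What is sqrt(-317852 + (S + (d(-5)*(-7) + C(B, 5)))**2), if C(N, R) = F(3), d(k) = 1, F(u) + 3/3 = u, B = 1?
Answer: I*sqrt(262627) ≈ 512.47*I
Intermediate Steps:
S = 240 (S = 8 - 1*(-232) = 8 + 232 = 240)
F(u) = -1 + u
C(N, R) = 2 (C(N, R) = -1 + 3 = 2)
sqrt(-317852 + (S + (d(-5)*(-7) + C(B, 5)))**2) = sqrt(-317852 + (240 + (1*(-7) + 2))**2) = sqrt(-317852 + (240 + (-7 + 2))**2) = sqrt(-317852 + (240 - 5)**2) = sqrt(-317852 + 235**2) = sqrt(-317852 + 55225) = sqrt(-262627) = I*sqrt(262627)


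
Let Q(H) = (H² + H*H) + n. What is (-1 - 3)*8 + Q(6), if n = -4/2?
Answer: 38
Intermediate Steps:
n = -2 (n = -4*½ = -2)
Q(H) = -2 + 2*H² (Q(H) = (H² + H*H) - 2 = (H² + H²) - 2 = 2*H² - 2 = -2 + 2*H²)
(-1 - 3)*8 + Q(6) = (-1 - 3)*8 + (-2 + 2*6²) = -4*8 + (-2 + 2*36) = -32 + (-2 + 72) = -32 + 70 = 38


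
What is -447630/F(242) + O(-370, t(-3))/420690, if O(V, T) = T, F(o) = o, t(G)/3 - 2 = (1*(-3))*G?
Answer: -31385576119/16967830 ≈ -1849.7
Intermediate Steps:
t(G) = 6 - 9*G (t(G) = 6 + 3*((1*(-3))*G) = 6 + 3*(-3*G) = 6 - 9*G)
-447630/F(242) + O(-370, t(-3))/420690 = -447630/242 + (6 - 9*(-3))/420690 = -447630*1/242 + (6 + 27)*(1/420690) = -223815/121 + 33*(1/420690) = -223815/121 + 11/140230 = -31385576119/16967830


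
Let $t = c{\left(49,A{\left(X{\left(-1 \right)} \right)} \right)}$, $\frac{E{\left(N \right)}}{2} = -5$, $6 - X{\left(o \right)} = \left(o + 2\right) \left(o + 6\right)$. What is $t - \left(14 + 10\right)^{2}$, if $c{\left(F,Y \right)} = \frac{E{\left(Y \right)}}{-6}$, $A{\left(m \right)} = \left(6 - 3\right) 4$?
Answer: $- \frac{1723}{3} \approx -574.33$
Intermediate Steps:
$X{\left(o \right)} = 6 - \left(2 + o\right) \left(6 + o\right)$ ($X{\left(o \right)} = 6 - \left(o + 2\right) \left(o + 6\right) = 6 - \left(2 + o\right) \left(6 + o\right)$)
$E{\left(N \right)} = -10$ ($E{\left(N \right)} = 2 \left(-5\right) = -10$)
$A{\left(m \right)} = 12$ ($A{\left(m \right)} = 3 \cdot 4 = 12$)
$c{\left(F,Y \right)} = \frac{5}{3}$ ($c{\left(F,Y \right)} = - \frac{10}{-6} = \left(-10\right) \left(- \frac{1}{6}\right) = \frac{5}{3}$)
$t = \frac{5}{3} \approx 1.6667$
$t - \left(14 + 10\right)^{2} = \frac{5}{3} - \left(14 + 10\right)^{2} = \frac{5}{3} - 24^{2} = \frac{5}{3} - 576 = - \frac{1723}{3}$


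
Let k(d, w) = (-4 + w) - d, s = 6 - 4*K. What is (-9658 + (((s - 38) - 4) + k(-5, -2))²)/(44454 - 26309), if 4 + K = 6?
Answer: -7633/18145 ≈ -0.42067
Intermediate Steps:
K = 2 (K = -4 + 6 = 2)
s = -2 (s = 6 - 4*2 = 6 - 8 = -2)
k(d, w) = -4 + w - d
(-9658 + (((s - 38) - 4) + k(-5, -2))²)/(44454 - 26309) = (-9658 + (((-2 - 38) - 4) + (-4 - 2 - 1*(-5)))²)/(44454 - 26309) = (-9658 + ((-40 - 4) + (-4 - 2 + 5))²)/18145 = (-9658 + (-44 - 1)²)*(1/18145) = (-9658 + (-45)²)*(1/18145) = (-9658 + 2025)*(1/18145) = -7633*1/18145 = -7633/18145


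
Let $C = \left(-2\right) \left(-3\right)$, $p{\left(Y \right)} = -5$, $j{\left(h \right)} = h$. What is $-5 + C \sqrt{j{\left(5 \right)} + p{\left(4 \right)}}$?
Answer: $-5$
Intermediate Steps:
$C = 6$
$-5 + C \sqrt{j{\left(5 \right)} + p{\left(4 \right)}} = -5 + 6 \sqrt{5 - 5} = -5 + 6 \sqrt{0} = -5 + 6 \cdot 0 = -5 + 0 = -5$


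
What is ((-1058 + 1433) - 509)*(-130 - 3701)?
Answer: 513354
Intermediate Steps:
((-1058 + 1433) - 509)*(-130 - 3701) = (375 - 509)*(-3831) = -134*(-3831) = 513354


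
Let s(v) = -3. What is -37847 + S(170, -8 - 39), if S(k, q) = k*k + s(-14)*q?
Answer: -8806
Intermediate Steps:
S(k, q) = k**2 - 3*q (S(k, q) = k*k - 3*q = k**2 - 3*q)
-37847 + S(170, -8 - 39) = -37847 + (170**2 - 3*(-8 - 39)) = -37847 + (28900 - 3*(-47)) = -37847 + (28900 + 141) = -37847 + 29041 = -8806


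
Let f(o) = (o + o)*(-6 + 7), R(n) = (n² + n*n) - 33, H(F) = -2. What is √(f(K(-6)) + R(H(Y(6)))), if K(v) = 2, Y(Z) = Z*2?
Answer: I*√21 ≈ 4.5826*I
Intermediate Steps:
Y(Z) = 2*Z
R(n) = -33 + 2*n² (R(n) = (n² + n²) - 33 = 2*n² - 33 = -33 + 2*n²)
f(o) = 2*o (f(o) = (2*o)*1 = 2*o)
√(f(K(-6)) + R(H(Y(6)))) = √(2*2 + (-33 + 2*(-2)²)) = √(4 + (-33 + 2*4)) = √(4 + (-33 + 8)) = √(4 - 25) = √(-21) = I*√21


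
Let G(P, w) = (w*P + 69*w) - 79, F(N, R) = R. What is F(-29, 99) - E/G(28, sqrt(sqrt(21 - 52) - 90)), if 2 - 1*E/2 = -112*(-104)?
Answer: 99 - 23292/(79 - 97*sqrt(-90 + I*sqrt(31))) ≈ 97.615 - 25.223*I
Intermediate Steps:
E = -23292 (E = 4 - (-224)*(-104) = 4 - 2*11648 = 4 - 23296 = -23292)
G(P, w) = -79 + 69*w + P*w (G(P, w) = (P*w + 69*w) - 79 = (69*w + P*w) - 79 = -79 + 69*w + P*w)
F(-29, 99) - E/G(28, sqrt(sqrt(21 - 52) - 90)) = 99 - (-23292)/(-79 + 69*sqrt(sqrt(21 - 52) - 90) + 28*sqrt(sqrt(21 - 52) - 90)) = 99 - (-23292)/(-79 + 69*sqrt(sqrt(-31) - 90) + 28*sqrt(sqrt(-31) - 90)) = 99 - (-23292)/(-79 + 69*sqrt(I*sqrt(31) - 90) + 28*sqrt(I*sqrt(31) - 90)) = 99 - (-23292)/(-79 + 69*sqrt(-90 + I*sqrt(31)) + 28*sqrt(-90 + I*sqrt(31))) = 99 - (-23292)/(-79 + 97*sqrt(-90 + I*sqrt(31))) = 99 + 23292/(-79 + 97*sqrt(-90 + I*sqrt(31)))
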